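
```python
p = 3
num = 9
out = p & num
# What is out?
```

Trace (tracking out):
p = 3  # -> p = 3
num = 9  # -> num = 9
out = p & num  # -> out = 1

Answer: 1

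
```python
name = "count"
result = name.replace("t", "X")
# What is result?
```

Answer: 'counX'

Derivation:
Trace (tracking result):
name = 'count'  # -> name = 'count'
result = name.replace('t', 'X')  # -> result = 'counX'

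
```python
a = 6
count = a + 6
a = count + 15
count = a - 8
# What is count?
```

Answer: 19

Derivation:
Trace (tracking count):
a = 6  # -> a = 6
count = a + 6  # -> count = 12
a = count + 15  # -> a = 27
count = a - 8  # -> count = 19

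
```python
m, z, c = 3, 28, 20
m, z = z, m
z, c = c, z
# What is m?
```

Answer: 28

Derivation:
Trace (tracking m):
m, z, c = (3, 28, 20)  # -> m = 3, z = 28, c = 20
m, z = (z, m)  # -> m = 28, z = 3
z, c = (c, z)  # -> z = 20, c = 3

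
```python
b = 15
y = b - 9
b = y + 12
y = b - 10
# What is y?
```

Trace (tracking y):
b = 15  # -> b = 15
y = b - 9  # -> y = 6
b = y + 12  # -> b = 18
y = b - 10  # -> y = 8

Answer: 8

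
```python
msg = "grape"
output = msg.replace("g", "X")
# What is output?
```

Answer: 'Xrape'

Derivation:
Trace (tracking output):
msg = 'grape'  # -> msg = 'grape'
output = msg.replace('g', 'X')  # -> output = 'Xrape'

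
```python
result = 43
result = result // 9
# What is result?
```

Trace (tracking result):
result = 43  # -> result = 43
result = result // 9  # -> result = 4

Answer: 4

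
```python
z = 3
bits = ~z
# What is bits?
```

Answer: -4

Derivation:
Trace (tracking bits):
z = 3  # -> z = 3
bits = ~z  # -> bits = -4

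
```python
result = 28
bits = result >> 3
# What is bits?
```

Answer: 3

Derivation:
Trace (tracking bits):
result = 28  # -> result = 28
bits = result >> 3  # -> bits = 3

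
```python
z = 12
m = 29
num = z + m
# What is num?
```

Answer: 41

Derivation:
Trace (tracking num):
z = 12  # -> z = 12
m = 29  # -> m = 29
num = z + m  # -> num = 41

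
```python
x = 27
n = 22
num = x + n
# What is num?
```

Answer: 49

Derivation:
Trace (tracking num):
x = 27  # -> x = 27
n = 22  # -> n = 22
num = x + n  # -> num = 49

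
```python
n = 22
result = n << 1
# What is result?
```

Trace (tracking result):
n = 22  # -> n = 22
result = n << 1  # -> result = 44

Answer: 44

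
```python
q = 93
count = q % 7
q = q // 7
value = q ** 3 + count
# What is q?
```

Trace (tracking q):
q = 93  # -> q = 93
count = q % 7  # -> count = 2
q = q // 7  # -> q = 13
value = q ** 3 + count  # -> value = 2199

Answer: 13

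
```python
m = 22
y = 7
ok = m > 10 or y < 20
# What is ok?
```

Answer: True

Derivation:
Trace (tracking ok):
m = 22  # -> m = 22
y = 7  # -> y = 7
ok = m > 10 or y < 20  # -> ok = True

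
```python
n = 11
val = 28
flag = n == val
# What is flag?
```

Answer: False

Derivation:
Trace (tracking flag):
n = 11  # -> n = 11
val = 28  # -> val = 28
flag = n == val  # -> flag = False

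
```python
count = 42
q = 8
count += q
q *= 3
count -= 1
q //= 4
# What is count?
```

Trace (tracking count):
count = 42  # -> count = 42
q = 8  # -> q = 8
count += q  # -> count = 50
q *= 3  # -> q = 24
count -= 1  # -> count = 49
q //= 4  # -> q = 6

Answer: 49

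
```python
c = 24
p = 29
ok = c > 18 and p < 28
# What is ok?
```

Answer: False

Derivation:
Trace (tracking ok):
c = 24  # -> c = 24
p = 29  # -> p = 29
ok = c > 18 and p < 28  # -> ok = False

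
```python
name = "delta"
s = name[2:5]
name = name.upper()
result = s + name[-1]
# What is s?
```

Trace (tracking s):
name = 'delta'  # -> name = 'delta'
s = name[2:5]  # -> s = 'lta'
name = name.upper()  # -> name = 'DELTA'
result = s + name[-1]  # -> result = 'ltaA'

Answer: 'lta'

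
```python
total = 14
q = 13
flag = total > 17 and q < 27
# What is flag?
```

Answer: False

Derivation:
Trace (tracking flag):
total = 14  # -> total = 14
q = 13  # -> q = 13
flag = total > 17 and q < 27  # -> flag = False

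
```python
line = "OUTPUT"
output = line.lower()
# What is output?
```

Trace (tracking output):
line = 'OUTPUT'  # -> line = 'OUTPUT'
output = line.lower()  # -> output = 'output'

Answer: 'output'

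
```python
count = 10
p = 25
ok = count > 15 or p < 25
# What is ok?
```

Answer: False

Derivation:
Trace (tracking ok):
count = 10  # -> count = 10
p = 25  # -> p = 25
ok = count > 15 or p < 25  # -> ok = False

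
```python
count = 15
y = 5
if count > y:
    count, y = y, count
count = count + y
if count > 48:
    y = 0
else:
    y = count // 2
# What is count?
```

Trace (tracking count):
count = 15  # -> count = 15
y = 5  # -> y = 5
if count > y:  # condition is True
    count, y = (y, count)  # -> count = 5, y = 15
count = count + y  # -> count = 20
if count > 48:  # condition is False
else:
    y = count // 2  # -> y = 10

Answer: 20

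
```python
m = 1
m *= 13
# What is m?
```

Answer: 13

Derivation:
Trace (tracking m):
m = 1  # -> m = 1
m *= 13  # -> m = 13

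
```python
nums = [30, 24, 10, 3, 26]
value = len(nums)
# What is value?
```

Answer: 5

Derivation:
Trace (tracking value):
nums = [30, 24, 10, 3, 26]  # -> nums = [30, 24, 10, 3, 26]
value = len(nums)  # -> value = 5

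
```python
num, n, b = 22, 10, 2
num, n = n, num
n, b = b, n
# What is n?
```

Trace (tracking n):
num, n, b = (22, 10, 2)  # -> num = 22, n = 10, b = 2
num, n = (n, num)  # -> num = 10, n = 22
n, b = (b, n)  # -> n = 2, b = 22

Answer: 2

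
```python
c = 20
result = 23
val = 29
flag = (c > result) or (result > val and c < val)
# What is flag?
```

Trace (tracking flag):
c = 20  # -> c = 20
result = 23  # -> result = 23
val = 29  # -> val = 29
flag = c > result or (result > val and c < val)  # -> flag = False

Answer: False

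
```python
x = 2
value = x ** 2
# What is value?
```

Trace (tracking value):
x = 2  # -> x = 2
value = x ** 2  # -> value = 4

Answer: 4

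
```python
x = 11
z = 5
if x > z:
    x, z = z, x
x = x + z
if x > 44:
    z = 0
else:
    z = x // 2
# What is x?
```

Answer: 16

Derivation:
Trace (tracking x):
x = 11  # -> x = 11
z = 5  # -> z = 5
if x > z:  # condition is True
    x, z = (z, x)  # -> x = 5, z = 11
x = x + z  # -> x = 16
if x > 44:  # condition is False
else:
    z = x // 2  # -> z = 8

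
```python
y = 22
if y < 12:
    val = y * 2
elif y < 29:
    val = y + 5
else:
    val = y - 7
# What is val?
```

Answer: 27

Derivation:
Trace (tracking val):
y = 22  # -> y = 22
if y < 12:  # condition is False
elif y < 29:  # condition is True
    val = y + 5  # -> val = 27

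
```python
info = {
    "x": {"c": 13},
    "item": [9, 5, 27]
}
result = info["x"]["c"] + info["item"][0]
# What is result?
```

Answer: 22

Derivation:
Trace (tracking result):
info = {'x': {'c': 13}, 'item': [9, 5, 27]}  # -> info = {'x': {'c': 13}, 'item': [9, 5, 27]}
result = info['x']['c'] + info['item'][0]  # -> result = 22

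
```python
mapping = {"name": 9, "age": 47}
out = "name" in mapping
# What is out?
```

Answer: True

Derivation:
Trace (tracking out):
mapping = {'name': 9, 'age': 47}  # -> mapping = {'name': 9, 'age': 47}
out = 'name' in mapping  # -> out = True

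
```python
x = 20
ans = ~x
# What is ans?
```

Trace (tracking ans):
x = 20  # -> x = 20
ans = ~x  # -> ans = -21

Answer: -21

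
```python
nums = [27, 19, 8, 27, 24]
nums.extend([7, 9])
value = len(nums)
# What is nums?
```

Answer: [27, 19, 8, 27, 24, 7, 9]

Derivation:
Trace (tracking nums):
nums = [27, 19, 8, 27, 24]  # -> nums = [27, 19, 8, 27, 24]
nums.extend([7, 9])  # -> nums = [27, 19, 8, 27, 24, 7, 9]
value = len(nums)  # -> value = 7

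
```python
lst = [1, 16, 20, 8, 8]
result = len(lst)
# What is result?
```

Trace (tracking result):
lst = [1, 16, 20, 8, 8]  # -> lst = [1, 16, 20, 8, 8]
result = len(lst)  # -> result = 5

Answer: 5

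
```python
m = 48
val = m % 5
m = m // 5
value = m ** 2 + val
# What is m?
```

Answer: 9

Derivation:
Trace (tracking m):
m = 48  # -> m = 48
val = m % 5  # -> val = 3
m = m // 5  # -> m = 9
value = m ** 2 + val  # -> value = 84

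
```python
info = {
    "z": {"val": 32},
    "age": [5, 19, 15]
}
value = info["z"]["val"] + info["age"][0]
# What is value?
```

Answer: 37

Derivation:
Trace (tracking value):
info = {'z': {'val': 32}, 'age': [5, 19, 15]}  # -> info = {'z': {'val': 32}, 'age': [5, 19, 15]}
value = info['z']['val'] + info['age'][0]  # -> value = 37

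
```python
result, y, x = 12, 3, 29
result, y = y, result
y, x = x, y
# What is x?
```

Trace (tracking x):
result, y, x = (12, 3, 29)  # -> result = 12, y = 3, x = 29
result, y = (y, result)  # -> result = 3, y = 12
y, x = (x, y)  # -> y = 29, x = 12

Answer: 12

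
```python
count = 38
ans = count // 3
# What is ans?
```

Trace (tracking ans):
count = 38  # -> count = 38
ans = count // 3  # -> ans = 12

Answer: 12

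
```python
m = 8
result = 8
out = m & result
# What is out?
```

Trace (tracking out):
m = 8  # -> m = 8
result = 8  # -> result = 8
out = m & result  # -> out = 8

Answer: 8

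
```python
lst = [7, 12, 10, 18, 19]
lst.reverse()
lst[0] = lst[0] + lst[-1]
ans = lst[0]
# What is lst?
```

Answer: [26, 18, 10, 12, 7]

Derivation:
Trace (tracking lst):
lst = [7, 12, 10, 18, 19]  # -> lst = [7, 12, 10, 18, 19]
lst.reverse()  # -> lst = [19, 18, 10, 12, 7]
lst[0] = lst[0] + lst[-1]  # -> lst = [26, 18, 10, 12, 7]
ans = lst[0]  # -> ans = 26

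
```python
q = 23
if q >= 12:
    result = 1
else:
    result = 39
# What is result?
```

Trace (tracking result):
q = 23  # -> q = 23
if q >= 12:  # condition is True
    result = 1  # -> result = 1

Answer: 1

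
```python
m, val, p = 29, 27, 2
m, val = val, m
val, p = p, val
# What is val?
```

Answer: 2

Derivation:
Trace (tracking val):
m, val, p = (29, 27, 2)  # -> m = 29, val = 27, p = 2
m, val = (val, m)  # -> m = 27, val = 29
val, p = (p, val)  # -> val = 2, p = 29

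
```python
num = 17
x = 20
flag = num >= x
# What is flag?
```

Answer: False

Derivation:
Trace (tracking flag):
num = 17  # -> num = 17
x = 20  # -> x = 20
flag = num >= x  # -> flag = False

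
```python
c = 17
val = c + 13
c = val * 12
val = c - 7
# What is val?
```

Trace (tracking val):
c = 17  # -> c = 17
val = c + 13  # -> val = 30
c = val * 12  # -> c = 360
val = c - 7  # -> val = 353

Answer: 353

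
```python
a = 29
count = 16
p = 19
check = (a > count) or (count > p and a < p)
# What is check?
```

Answer: True

Derivation:
Trace (tracking check):
a = 29  # -> a = 29
count = 16  # -> count = 16
p = 19  # -> p = 19
check = a > count or (count > p and a < p)  # -> check = True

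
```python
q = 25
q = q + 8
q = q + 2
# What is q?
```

Trace (tracking q):
q = 25  # -> q = 25
q = q + 8  # -> q = 33
q = q + 2  # -> q = 35

Answer: 35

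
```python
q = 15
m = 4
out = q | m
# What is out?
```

Answer: 15

Derivation:
Trace (tracking out):
q = 15  # -> q = 15
m = 4  # -> m = 4
out = q | m  # -> out = 15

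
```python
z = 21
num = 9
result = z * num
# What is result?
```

Answer: 189

Derivation:
Trace (tracking result):
z = 21  # -> z = 21
num = 9  # -> num = 9
result = z * num  # -> result = 189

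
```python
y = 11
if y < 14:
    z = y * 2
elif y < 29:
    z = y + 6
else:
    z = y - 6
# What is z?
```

Answer: 22

Derivation:
Trace (tracking z):
y = 11  # -> y = 11
if y < 14:  # condition is True
    z = y * 2  # -> z = 22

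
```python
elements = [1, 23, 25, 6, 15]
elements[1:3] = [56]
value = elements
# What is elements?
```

Answer: [1, 56, 6, 15]

Derivation:
Trace (tracking elements):
elements = [1, 23, 25, 6, 15]  # -> elements = [1, 23, 25, 6, 15]
elements[1:3] = [56]  # -> elements = [1, 56, 6, 15]
value = elements  # -> value = [1, 56, 6, 15]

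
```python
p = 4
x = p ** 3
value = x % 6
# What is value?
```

Trace (tracking value):
p = 4  # -> p = 4
x = p ** 3  # -> x = 64
value = x % 6  # -> value = 4

Answer: 4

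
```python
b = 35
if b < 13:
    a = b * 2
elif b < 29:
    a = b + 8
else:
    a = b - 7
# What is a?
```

Trace (tracking a):
b = 35  # -> b = 35
if b < 13:  # condition is False
elif b < 29:  # condition is False
else:
    a = b - 7  # -> a = 28

Answer: 28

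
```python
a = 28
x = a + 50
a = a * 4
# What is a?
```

Answer: 112

Derivation:
Trace (tracking a):
a = 28  # -> a = 28
x = a + 50  # -> x = 78
a = a * 4  # -> a = 112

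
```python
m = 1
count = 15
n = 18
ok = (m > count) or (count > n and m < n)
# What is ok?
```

Answer: False

Derivation:
Trace (tracking ok):
m = 1  # -> m = 1
count = 15  # -> count = 15
n = 18  # -> n = 18
ok = m > count or (count > n and m < n)  # -> ok = False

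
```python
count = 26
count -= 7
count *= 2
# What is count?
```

Answer: 38

Derivation:
Trace (tracking count):
count = 26  # -> count = 26
count -= 7  # -> count = 19
count *= 2  # -> count = 38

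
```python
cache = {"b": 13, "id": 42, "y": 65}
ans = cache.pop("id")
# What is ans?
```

Trace (tracking ans):
cache = {'b': 13, 'id': 42, 'y': 65}  # -> cache = {'b': 13, 'id': 42, 'y': 65}
ans = cache.pop('id')  # -> ans = 42

Answer: 42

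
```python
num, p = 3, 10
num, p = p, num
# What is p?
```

Trace (tracking p):
num, p = (3, 10)  # -> num = 3, p = 10
num, p = (p, num)  # -> num = 10, p = 3

Answer: 3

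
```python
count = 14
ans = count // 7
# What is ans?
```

Trace (tracking ans):
count = 14  # -> count = 14
ans = count // 7  # -> ans = 2

Answer: 2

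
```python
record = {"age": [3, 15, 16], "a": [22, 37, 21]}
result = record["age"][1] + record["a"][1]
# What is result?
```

Answer: 52

Derivation:
Trace (tracking result):
record = {'age': [3, 15, 16], 'a': [22, 37, 21]}  # -> record = {'age': [3, 15, 16], 'a': [22, 37, 21]}
result = record['age'][1] + record['a'][1]  # -> result = 52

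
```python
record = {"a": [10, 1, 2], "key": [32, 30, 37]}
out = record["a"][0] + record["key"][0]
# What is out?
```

Answer: 42

Derivation:
Trace (tracking out):
record = {'a': [10, 1, 2], 'key': [32, 30, 37]}  # -> record = {'a': [10, 1, 2], 'key': [32, 30, 37]}
out = record['a'][0] + record['key'][0]  # -> out = 42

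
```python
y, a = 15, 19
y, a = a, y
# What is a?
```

Answer: 15

Derivation:
Trace (tracking a):
y, a = (15, 19)  # -> y = 15, a = 19
y, a = (a, y)  # -> y = 19, a = 15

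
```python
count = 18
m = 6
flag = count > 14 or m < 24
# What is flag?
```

Trace (tracking flag):
count = 18  # -> count = 18
m = 6  # -> m = 6
flag = count > 14 or m < 24  # -> flag = True

Answer: True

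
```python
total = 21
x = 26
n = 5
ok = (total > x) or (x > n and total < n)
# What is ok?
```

Answer: False

Derivation:
Trace (tracking ok):
total = 21  # -> total = 21
x = 26  # -> x = 26
n = 5  # -> n = 5
ok = total > x or (x > n and total < n)  # -> ok = False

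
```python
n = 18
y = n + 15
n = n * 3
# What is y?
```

Trace (tracking y):
n = 18  # -> n = 18
y = n + 15  # -> y = 33
n = n * 3  # -> n = 54

Answer: 33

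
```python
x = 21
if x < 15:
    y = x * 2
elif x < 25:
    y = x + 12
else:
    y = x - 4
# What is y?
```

Trace (tracking y):
x = 21  # -> x = 21
if x < 15:  # condition is False
elif x < 25:  # condition is True
    y = x + 12  # -> y = 33

Answer: 33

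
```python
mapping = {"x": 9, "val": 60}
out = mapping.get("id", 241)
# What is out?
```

Answer: 241

Derivation:
Trace (tracking out):
mapping = {'x': 9, 'val': 60}  # -> mapping = {'x': 9, 'val': 60}
out = mapping.get('id', 241)  # -> out = 241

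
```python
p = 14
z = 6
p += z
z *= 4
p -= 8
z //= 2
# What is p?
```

Answer: 12

Derivation:
Trace (tracking p):
p = 14  # -> p = 14
z = 6  # -> z = 6
p += z  # -> p = 20
z *= 4  # -> z = 24
p -= 8  # -> p = 12
z //= 2  # -> z = 12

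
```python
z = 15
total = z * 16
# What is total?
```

Answer: 240

Derivation:
Trace (tracking total):
z = 15  # -> z = 15
total = z * 16  # -> total = 240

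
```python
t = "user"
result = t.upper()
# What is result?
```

Trace (tracking result):
t = 'user'  # -> t = 'user'
result = t.upper()  # -> result = 'USER'

Answer: 'USER'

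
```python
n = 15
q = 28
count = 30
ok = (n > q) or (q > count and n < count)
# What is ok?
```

Answer: False

Derivation:
Trace (tracking ok):
n = 15  # -> n = 15
q = 28  # -> q = 28
count = 30  # -> count = 30
ok = n > q or (q > count and n < count)  # -> ok = False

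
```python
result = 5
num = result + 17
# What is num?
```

Answer: 22

Derivation:
Trace (tracking num):
result = 5  # -> result = 5
num = result + 17  # -> num = 22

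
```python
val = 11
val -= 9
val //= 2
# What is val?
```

Answer: 1

Derivation:
Trace (tracking val):
val = 11  # -> val = 11
val -= 9  # -> val = 2
val //= 2  # -> val = 1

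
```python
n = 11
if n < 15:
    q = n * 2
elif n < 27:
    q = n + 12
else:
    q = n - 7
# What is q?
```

Trace (tracking q):
n = 11  # -> n = 11
if n < 15:  # condition is True
    q = n * 2  # -> q = 22

Answer: 22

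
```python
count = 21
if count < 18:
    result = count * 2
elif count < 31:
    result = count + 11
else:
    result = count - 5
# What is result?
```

Answer: 32

Derivation:
Trace (tracking result):
count = 21  # -> count = 21
if count < 18:  # condition is False
elif count < 31:  # condition is True
    result = count + 11  # -> result = 32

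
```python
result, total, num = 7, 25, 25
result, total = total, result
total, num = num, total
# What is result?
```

Answer: 25

Derivation:
Trace (tracking result):
result, total, num = (7, 25, 25)  # -> result = 7, total = 25, num = 25
result, total = (total, result)  # -> result = 25, total = 7
total, num = (num, total)  # -> total = 25, num = 7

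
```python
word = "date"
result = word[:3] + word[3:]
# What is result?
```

Trace (tracking result):
word = 'date'  # -> word = 'date'
result = word[:3] + word[3:]  # -> result = 'date'

Answer: 'date'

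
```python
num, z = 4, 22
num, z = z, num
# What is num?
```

Answer: 22

Derivation:
Trace (tracking num):
num, z = (4, 22)  # -> num = 4, z = 22
num, z = (z, num)  # -> num = 22, z = 4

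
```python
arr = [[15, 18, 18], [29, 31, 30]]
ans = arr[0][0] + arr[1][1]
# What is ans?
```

Answer: 46

Derivation:
Trace (tracking ans):
arr = [[15, 18, 18], [29, 31, 30]]  # -> arr = [[15, 18, 18], [29, 31, 30]]
ans = arr[0][0] + arr[1][1]  # -> ans = 46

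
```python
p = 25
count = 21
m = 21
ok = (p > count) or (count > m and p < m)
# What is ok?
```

Answer: True

Derivation:
Trace (tracking ok):
p = 25  # -> p = 25
count = 21  # -> count = 21
m = 21  # -> m = 21
ok = p > count or (count > m and p < m)  # -> ok = True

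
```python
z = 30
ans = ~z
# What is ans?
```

Trace (tracking ans):
z = 30  # -> z = 30
ans = ~z  # -> ans = -31

Answer: -31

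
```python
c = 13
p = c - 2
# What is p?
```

Answer: 11

Derivation:
Trace (tracking p):
c = 13  # -> c = 13
p = c - 2  # -> p = 11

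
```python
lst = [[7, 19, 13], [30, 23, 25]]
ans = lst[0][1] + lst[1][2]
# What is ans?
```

Trace (tracking ans):
lst = [[7, 19, 13], [30, 23, 25]]  # -> lst = [[7, 19, 13], [30, 23, 25]]
ans = lst[0][1] + lst[1][2]  # -> ans = 44

Answer: 44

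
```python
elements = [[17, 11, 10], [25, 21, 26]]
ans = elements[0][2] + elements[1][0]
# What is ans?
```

Answer: 35

Derivation:
Trace (tracking ans):
elements = [[17, 11, 10], [25, 21, 26]]  # -> elements = [[17, 11, 10], [25, 21, 26]]
ans = elements[0][2] + elements[1][0]  # -> ans = 35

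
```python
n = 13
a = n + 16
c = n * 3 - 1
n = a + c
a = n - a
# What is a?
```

Answer: 38

Derivation:
Trace (tracking a):
n = 13  # -> n = 13
a = n + 16  # -> a = 29
c = n * 3 - 1  # -> c = 38
n = a + c  # -> n = 67
a = n - a  # -> a = 38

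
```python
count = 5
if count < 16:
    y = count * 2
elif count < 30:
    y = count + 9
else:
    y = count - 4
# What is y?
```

Trace (tracking y):
count = 5  # -> count = 5
if count < 16:  # condition is True
    y = count * 2  # -> y = 10

Answer: 10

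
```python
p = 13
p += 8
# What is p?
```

Trace (tracking p):
p = 13  # -> p = 13
p += 8  # -> p = 21

Answer: 21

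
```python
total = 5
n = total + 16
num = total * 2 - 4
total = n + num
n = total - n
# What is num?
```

Trace (tracking num):
total = 5  # -> total = 5
n = total + 16  # -> n = 21
num = total * 2 - 4  # -> num = 6
total = n + num  # -> total = 27
n = total - n  # -> n = 6

Answer: 6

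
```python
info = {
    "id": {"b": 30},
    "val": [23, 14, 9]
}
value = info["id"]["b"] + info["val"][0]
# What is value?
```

Answer: 53

Derivation:
Trace (tracking value):
info = {'id': {'b': 30}, 'val': [23, 14, 9]}  # -> info = {'id': {'b': 30}, 'val': [23, 14, 9]}
value = info['id']['b'] + info['val'][0]  # -> value = 53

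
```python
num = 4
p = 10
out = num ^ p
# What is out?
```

Answer: 14

Derivation:
Trace (tracking out):
num = 4  # -> num = 4
p = 10  # -> p = 10
out = num ^ p  # -> out = 14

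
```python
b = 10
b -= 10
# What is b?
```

Answer: 0

Derivation:
Trace (tracking b):
b = 10  # -> b = 10
b -= 10  # -> b = 0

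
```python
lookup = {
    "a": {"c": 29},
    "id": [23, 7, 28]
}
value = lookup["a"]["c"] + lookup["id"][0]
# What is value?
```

Answer: 52

Derivation:
Trace (tracking value):
lookup = {'a': {'c': 29}, 'id': [23, 7, 28]}  # -> lookup = {'a': {'c': 29}, 'id': [23, 7, 28]}
value = lookup['a']['c'] + lookup['id'][0]  # -> value = 52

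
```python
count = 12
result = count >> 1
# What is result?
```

Answer: 6

Derivation:
Trace (tracking result):
count = 12  # -> count = 12
result = count >> 1  # -> result = 6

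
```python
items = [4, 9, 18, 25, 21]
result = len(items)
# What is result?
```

Trace (tracking result):
items = [4, 9, 18, 25, 21]  # -> items = [4, 9, 18, 25, 21]
result = len(items)  # -> result = 5

Answer: 5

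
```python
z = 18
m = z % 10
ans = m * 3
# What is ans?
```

Answer: 24

Derivation:
Trace (tracking ans):
z = 18  # -> z = 18
m = z % 10  # -> m = 8
ans = m * 3  # -> ans = 24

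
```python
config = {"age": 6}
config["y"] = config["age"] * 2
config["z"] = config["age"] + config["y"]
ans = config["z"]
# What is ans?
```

Answer: 18

Derivation:
Trace (tracking ans):
config = {'age': 6}  # -> config = {'age': 6}
config['y'] = config['age'] * 2  # -> config = {'age': 6, 'y': 12}
config['z'] = config['age'] + config['y']  # -> config = {'age': 6, 'y': 12, 'z': 18}
ans = config['z']  # -> ans = 18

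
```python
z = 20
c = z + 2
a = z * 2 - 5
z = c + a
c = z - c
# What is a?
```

Answer: 35

Derivation:
Trace (tracking a):
z = 20  # -> z = 20
c = z + 2  # -> c = 22
a = z * 2 - 5  # -> a = 35
z = c + a  # -> z = 57
c = z - c  # -> c = 35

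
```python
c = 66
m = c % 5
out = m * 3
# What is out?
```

Answer: 3

Derivation:
Trace (tracking out):
c = 66  # -> c = 66
m = c % 5  # -> m = 1
out = m * 3  # -> out = 3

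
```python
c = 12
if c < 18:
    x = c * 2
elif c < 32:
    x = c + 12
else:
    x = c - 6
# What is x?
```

Trace (tracking x):
c = 12  # -> c = 12
if c < 18:  # condition is True
    x = c * 2  # -> x = 24

Answer: 24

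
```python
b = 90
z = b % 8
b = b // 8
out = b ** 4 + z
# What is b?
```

Answer: 11

Derivation:
Trace (tracking b):
b = 90  # -> b = 90
z = b % 8  # -> z = 2
b = b // 8  # -> b = 11
out = b ** 4 + z  # -> out = 14643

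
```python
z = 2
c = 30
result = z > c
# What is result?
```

Trace (tracking result):
z = 2  # -> z = 2
c = 30  # -> c = 30
result = z > c  # -> result = False

Answer: False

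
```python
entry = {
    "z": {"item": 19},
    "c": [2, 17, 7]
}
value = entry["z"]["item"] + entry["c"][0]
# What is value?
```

Trace (tracking value):
entry = {'z': {'item': 19}, 'c': [2, 17, 7]}  # -> entry = {'z': {'item': 19}, 'c': [2, 17, 7]}
value = entry['z']['item'] + entry['c'][0]  # -> value = 21

Answer: 21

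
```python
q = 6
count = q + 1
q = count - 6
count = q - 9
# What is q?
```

Answer: 1

Derivation:
Trace (tracking q):
q = 6  # -> q = 6
count = q + 1  # -> count = 7
q = count - 6  # -> q = 1
count = q - 9  # -> count = -8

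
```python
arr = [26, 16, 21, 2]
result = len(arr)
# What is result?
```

Answer: 4

Derivation:
Trace (tracking result):
arr = [26, 16, 21, 2]  # -> arr = [26, 16, 21, 2]
result = len(arr)  # -> result = 4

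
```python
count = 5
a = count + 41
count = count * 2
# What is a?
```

Answer: 46

Derivation:
Trace (tracking a):
count = 5  # -> count = 5
a = count + 41  # -> a = 46
count = count * 2  # -> count = 10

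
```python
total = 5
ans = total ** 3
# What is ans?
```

Answer: 125

Derivation:
Trace (tracking ans):
total = 5  # -> total = 5
ans = total ** 3  # -> ans = 125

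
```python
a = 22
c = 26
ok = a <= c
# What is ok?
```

Answer: True

Derivation:
Trace (tracking ok):
a = 22  # -> a = 22
c = 26  # -> c = 26
ok = a <= c  # -> ok = True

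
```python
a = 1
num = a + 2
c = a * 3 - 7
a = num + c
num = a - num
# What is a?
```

Trace (tracking a):
a = 1  # -> a = 1
num = a + 2  # -> num = 3
c = a * 3 - 7  # -> c = -4
a = num + c  # -> a = -1
num = a - num  # -> num = -4

Answer: -1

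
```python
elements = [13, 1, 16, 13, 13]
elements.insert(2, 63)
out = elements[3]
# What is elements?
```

Answer: [13, 1, 63, 16, 13, 13]

Derivation:
Trace (tracking elements):
elements = [13, 1, 16, 13, 13]  # -> elements = [13, 1, 16, 13, 13]
elements.insert(2, 63)  # -> elements = [13, 1, 63, 16, 13, 13]
out = elements[3]  # -> out = 16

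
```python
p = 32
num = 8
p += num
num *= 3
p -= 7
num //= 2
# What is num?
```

Answer: 12

Derivation:
Trace (tracking num):
p = 32  # -> p = 32
num = 8  # -> num = 8
p += num  # -> p = 40
num *= 3  # -> num = 24
p -= 7  # -> p = 33
num //= 2  # -> num = 12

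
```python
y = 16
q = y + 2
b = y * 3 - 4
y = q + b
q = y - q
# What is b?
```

Answer: 44

Derivation:
Trace (tracking b):
y = 16  # -> y = 16
q = y + 2  # -> q = 18
b = y * 3 - 4  # -> b = 44
y = q + b  # -> y = 62
q = y - q  # -> q = 44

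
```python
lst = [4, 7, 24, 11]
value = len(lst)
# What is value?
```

Trace (tracking value):
lst = [4, 7, 24, 11]  # -> lst = [4, 7, 24, 11]
value = len(lst)  # -> value = 4

Answer: 4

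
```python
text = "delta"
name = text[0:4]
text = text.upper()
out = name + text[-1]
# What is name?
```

Answer: 'delt'

Derivation:
Trace (tracking name):
text = 'delta'  # -> text = 'delta'
name = text[0:4]  # -> name = 'delt'
text = text.upper()  # -> text = 'DELTA'
out = name + text[-1]  # -> out = 'deltA'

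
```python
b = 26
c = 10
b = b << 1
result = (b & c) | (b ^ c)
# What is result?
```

Trace (tracking result):
b = 26  # -> b = 26
c = 10  # -> c = 10
b = b << 1  # -> b = 52
result = b & c | b ^ c  # -> result = 62

Answer: 62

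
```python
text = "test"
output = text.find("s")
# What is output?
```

Answer: 2

Derivation:
Trace (tracking output):
text = 'test'  # -> text = 'test'
output = text.find('s')  # -> output = 2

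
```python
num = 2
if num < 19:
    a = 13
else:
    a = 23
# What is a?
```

Trace (tracking a):
num = 2  # -> num = 2
if num < 19:  # condition is True
    a = 13  # -> a = 13

Answer: 13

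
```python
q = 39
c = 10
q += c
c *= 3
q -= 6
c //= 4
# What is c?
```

Trace (tracking c):
q = 39  # -> q = 39
c = 10  # -> c = 10
q += c  # -> q = 49
c *= 3  # -> c = 30
q -= 6  # -> q = 43
c //= 4  # -> c = 7

Answer: 7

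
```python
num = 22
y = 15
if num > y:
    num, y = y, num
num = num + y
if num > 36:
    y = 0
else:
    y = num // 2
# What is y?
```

Answer: 0

Derivation:
Trace (tracking y):
num = 22  # -> num = 22
y = 15  # -> y = 15
if num > y:  # condition is True
    num, y = (y, num)  # -> num = 15, y = 22
num = num + y  # -> num = 37
if num > 36:  # condition is True
    y = 0  # -> y = 0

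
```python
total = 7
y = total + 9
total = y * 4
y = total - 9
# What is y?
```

Trace (tracking y):
total = 7  # -> total = 7
y = total + 9  # -> y = 16
total = y * 4  # -> total = 64
y = total - 9  # -> y = 55

Answer: 55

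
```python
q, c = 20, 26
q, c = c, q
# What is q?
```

Answer: 26

Derivation:
Trace (tracking q):
q, c = (20, 26)  # -> q = 20, c = 26
q, c = (c, q)  # -> q = 26, c = 20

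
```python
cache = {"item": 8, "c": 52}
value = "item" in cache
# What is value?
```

Answer: True

Derivation:
Trace (tracking value):
cache = {'item': 8, 'c': 52}  # -> cache = {'item': 8, 'c': 52}
value = 'item' in cache  # -> value = True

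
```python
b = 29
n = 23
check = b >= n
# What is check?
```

Answer: True

Derivation:
Trace (tracking check):
b = 29  # -> b = 29
n = 23  # -> n = 23
check = b >= n  # -> check = True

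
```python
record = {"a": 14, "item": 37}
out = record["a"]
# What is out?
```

Answer: 14

Derivation:
Trace (tracking out):
record = {'a': 14, 'item': 37}  # -> record = {'a': 14, 'item': 37}
out = record['a']  # -> out = 14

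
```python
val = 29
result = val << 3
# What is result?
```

Answer: 232

Derivation:
Trace (tracking result):
val = 29  # -> val = 29
result = val << 3  # -> result = 232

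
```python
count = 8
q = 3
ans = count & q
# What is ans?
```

Answer: 0

Derivation:
Trace (tracking ans):
count = 8  # -> count = 8
q = 3  # -> q = 3
ans = count & q  # -> ans = 0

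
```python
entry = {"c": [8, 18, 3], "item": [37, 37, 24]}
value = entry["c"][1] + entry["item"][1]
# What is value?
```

Trace (tracking value):
entry = {'c': [8, 18, 3], 'item': [37, 37, 24]}  # -> entry = {'c': [8, 18, 3], 'item': [37, 37, 24]}
value = entry['c'][1] + entry['item'][1]  # -> value = 55

Answer: 55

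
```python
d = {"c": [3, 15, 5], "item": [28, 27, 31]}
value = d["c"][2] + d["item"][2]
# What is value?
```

Answer: 36

Derivation:
Trace (tracking value):
d = {'c': [3, 15, 5], 'item': [28, 27, 31]}  # -> d = {'c': [3, 15, 5], 'item': [28, 27, 31]}
value = d['c'][2] + d['item'][2]  # -> value = 36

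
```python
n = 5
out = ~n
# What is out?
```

Answer: -6

Derivation:
Trace (tracking out):
n = 5  # -> n = 5
out = ~n  # -> out = -6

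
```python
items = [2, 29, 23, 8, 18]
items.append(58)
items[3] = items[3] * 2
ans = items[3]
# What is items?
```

Answer: [2, 29, 23, 16, 18, 58]

Derivation:
Trace (tracking items):
items = [2, 29, 23, 8, 18]  # -> items = [2, 29, 23, 8, 18]
items.append(58)  # -> items = [2, 29, 23, 8, 18, 58]
items[3] = items[3] * 2  # -> items = [2, 29, 23, 16, 18, 58]
ans = items[3]  # -> ans = 16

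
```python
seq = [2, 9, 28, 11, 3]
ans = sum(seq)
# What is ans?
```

Trace (tracking ans):
seq = [2, 9, 28, 11, 3]  # -> seq = [2, 9, 28, 11, 3]
ans = sum(seq)  # -> ans = 53

Answer: 53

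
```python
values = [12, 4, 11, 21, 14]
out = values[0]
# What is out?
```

Trace (tracking out):
values = [12, 4, 11, 21, 14]  # -> values = [12, 4, 11, 21, 14]
out = values[0]  # -> out = 12

Answer: 12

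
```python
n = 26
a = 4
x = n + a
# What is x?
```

Answer: 30

Derivation:
Trace (tracking x):
n = 26  # -> n = 26
a = 4  # -> a = 4
x = n + a  # -> x = 30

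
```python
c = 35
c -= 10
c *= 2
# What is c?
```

Answer: 50

Derivation:
Trace (tracking c):
c = 35  # -> c = 35
c -= 10  # -> c = 25
c *= 2  # -> c = 50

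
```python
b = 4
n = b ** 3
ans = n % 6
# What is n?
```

Answer: 64

Derivation:
Trace (tracking n):
b = 4  # -> b = 4
n = b ** 3  # -> n = 64
ans = n % 6  # -> ans = 4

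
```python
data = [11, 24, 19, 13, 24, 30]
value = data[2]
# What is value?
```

Trace (tracking value):
data = [11, 24, 19, 13, 24, 30]  # -> data = [11, 24, 19, 13, 24, 30]
value = data[2]  # -> value = 19

Answer: 19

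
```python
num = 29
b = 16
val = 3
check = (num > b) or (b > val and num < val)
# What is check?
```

Trace (tracking check):
num = 29  # -> num = 29
b = 16  # -> b = 16
val = 3  # -> val = 3
check = num > b or (b > val and num < val)  # -> check = True

Answer: True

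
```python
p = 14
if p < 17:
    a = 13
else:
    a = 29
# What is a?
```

Answer: 13

Derivation:
Trace (tracking a):
p = 14  # -> p = 14
if p < 17:  # condition is True
    a = 13  # -> a = 13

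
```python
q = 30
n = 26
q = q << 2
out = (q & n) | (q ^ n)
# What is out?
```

Trace (tracking out):
q = 30  # -> q = 30
n = 26  # -> n = 26
q = q << 2  # -> q = 120
out = q & n | q ^ n  # -> out = 122

Answer: 122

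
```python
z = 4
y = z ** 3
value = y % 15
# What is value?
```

Trace (tracking value):
z = 4  # -> z = 4
y = z ** 3  # -> y = 64
value = y % 15  # -> value = 4

Answer: 4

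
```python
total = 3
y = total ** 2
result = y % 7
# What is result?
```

Answer: 2

Derivation:
Trace (tracking result):
total = 3  # -> total = 3
y = total ** 2  # -> y = 9
result = y % 7  # -> result = 2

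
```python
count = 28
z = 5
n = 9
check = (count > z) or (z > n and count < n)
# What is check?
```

Trace (tracking check):
count = 28  # -> count = 28
z = 5  # -> z = 5
n = 9  # -> n = 9
check = count > z or (z > n and count < n)  # -> check = True

Answer: True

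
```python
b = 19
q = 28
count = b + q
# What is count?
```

Answer: 47

Derivation:
Trace (tracking count):
b = 19  # -> b = 19
q = 28  # -> q = 28
count = b + q  # -> count = 47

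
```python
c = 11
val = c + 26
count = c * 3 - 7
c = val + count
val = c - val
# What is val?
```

Answer: 26

Derivation:
Trace (tracking val):
c = 11  # -> c = 11
val = c + 26  # -> val = 37
count = c * 3 - 7  # -> count = 26
c = val + count  # -> c = 63
val = c - val  # -> val = 26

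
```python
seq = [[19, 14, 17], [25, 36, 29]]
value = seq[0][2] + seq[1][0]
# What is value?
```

Trace (tracking value):
seq = [[19, 14, 17], [25, 36, 29]]  # -> seq = [[19, 14, 17], [25, 36, 29]]
value = seq[0][2] + seq[1][0]  # -> value = 42

Answer: 42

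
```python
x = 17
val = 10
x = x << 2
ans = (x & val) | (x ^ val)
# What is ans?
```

Answer: 78

Derivation:
Trace (tracking ans):
x = 17  # -> x = 17
val = 10  # -> val = 10
x = x << 2  # -> x = 68
ans = x & val | x ^ val  # -> ans = 78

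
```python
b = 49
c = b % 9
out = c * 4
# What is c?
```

Answer: 4

Derivation:
Trace (tracking c):
b = 49  # -> b = 49
c = b % 9  # -> c = 4
out = c * 4  # -> out = 16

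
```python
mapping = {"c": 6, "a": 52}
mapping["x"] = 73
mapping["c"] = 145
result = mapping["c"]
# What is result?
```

Answer: 145

Derivation:
Trace (tracking result):
mapping = {'c': 6, 'a': 52}  # -> mapping = {'c': 6, 'a': 52}
mapping['x'] = 73  # -> mapping = {'c': 6, 'a': 52, 'x': 73}
mapping['c'] = 145  # -> mapping = {'c': 145, 'a': 52, 'x': 73}
result = mapping['c']  # -> result = 145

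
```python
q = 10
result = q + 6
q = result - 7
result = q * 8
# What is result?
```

Answer: 72

Derivation:
Trace (tracking result):
q = 10  # -> q = 10
result = q + 6  # -> result = 16
q = result - 7  # -> q = 9
result = q * 8  # -> result = 72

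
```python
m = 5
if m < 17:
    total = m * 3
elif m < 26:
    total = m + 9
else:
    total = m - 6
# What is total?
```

Answer: 15

Derivation:
Trace (tracking total):
m = 5  # -> m = 5
if m < 17:  # condition is True
    total = m * 3  # -> total = 15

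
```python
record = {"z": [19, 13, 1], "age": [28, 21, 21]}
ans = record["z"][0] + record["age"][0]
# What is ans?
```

Answer: 47

Derivation:
Trace (tracking ans):
record = {'z': [19, 13, 1], 'age': [28, 21, 21]}  # -> record = {'z': [19, 13, 1], 'age': [28, 21, 21]}
ans = record['z'][0] + record['age'][0]  # -> ans = 47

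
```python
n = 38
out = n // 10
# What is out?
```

Trace (tracking out):
n = 38  # -> n = 38
out = n // 10  # -> out = 3

Answer: 3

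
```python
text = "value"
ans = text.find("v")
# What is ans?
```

Answer: 0

Derivation:
Trace (tracking ans):
text = 'value'  # -> text = 'value'
ans = text.find('v')  # -> ans = 0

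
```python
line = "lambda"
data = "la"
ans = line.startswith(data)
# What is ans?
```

Answer: True

Derivation:
Trace (tracking ans):
line = 'lambda'  # -> line = 'lambda'
data = 'la'  # -> data = 'la'
ans = line.startswith(data)  # -> ans = True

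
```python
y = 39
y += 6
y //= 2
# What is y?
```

Answer: 22

Derivation:
Trace (tracking y):
y = 39  # -> y = 39
y += 6  # -> y = 45
y //= 2  # -> y = 22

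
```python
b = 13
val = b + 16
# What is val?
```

Trace (tracking val):
b = 13  # -> b = 13
val = b + 16  # -> val = 29

Answer: 29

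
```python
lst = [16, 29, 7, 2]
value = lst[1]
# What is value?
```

Trace (tracking value):
lst = [16, 29, 7, 2]  # -> lst = [16, 29, 7, 2]
value = lst[1]  # -> value = 29

Answer: 29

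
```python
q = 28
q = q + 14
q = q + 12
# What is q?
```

Trace (tracking q):
q = 28  # -> q = 28
q = q + 14  # -> q = 42
q = q + 12  # -> q = 54

Answer: 54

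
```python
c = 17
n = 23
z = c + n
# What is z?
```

Trace (tracking z):
c = 17  # -> c = 17
n = 23  # -> n = 23
z = c + n  # -> z = 40

Answer: 40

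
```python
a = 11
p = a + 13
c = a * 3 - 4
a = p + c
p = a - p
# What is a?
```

Answer: 53

Derivation:
Trace (tracking a):
a = 11  # -> a = 11
p = a + 13  # -> p = 24
c = a * 3 - 4  # -> c = 29
a = p + c  # -> a = 53
p = a - p  # -> p = 29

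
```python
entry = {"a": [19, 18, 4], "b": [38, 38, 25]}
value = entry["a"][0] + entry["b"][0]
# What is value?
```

Trace (tracking value):
entry = {'a': [19, 18, 4], 'b': [38, 38, 25]}  # -> entry = {'a': [19, 18, 4], 'b': [38, 38, 25]}
value = entry['a'][0] + entry['b'][0]  # -> value = 57

Answer: 57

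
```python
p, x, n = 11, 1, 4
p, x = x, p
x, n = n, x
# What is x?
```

Answer: 4

Derivation:
Trace (tracking x):
p, x, n = (11, 1, 4)  # -> p = 11, x = 1, n = 4
p, x = (x, p)  # -> p = 1, x = 11
x, n = (n, x)  # -> x = 4, n = 11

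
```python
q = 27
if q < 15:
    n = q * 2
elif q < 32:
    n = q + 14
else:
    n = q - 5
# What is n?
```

Answer: 41

Derivation:
Trace (tracking n):
q = 27  # -> q = 27
if q < 15:  # condition is False
elif q < 32:  # condition is True
    n = q + 14  # -> n = 41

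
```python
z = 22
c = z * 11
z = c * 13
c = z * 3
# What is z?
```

Answer: 3146

Derivation:
Trace (tracking z):
z = 22  # -> z = 22
c = z * 11  # -> c = 242
z = c * 13  # -> z = 3146
c = z * 3  # -> c = 9438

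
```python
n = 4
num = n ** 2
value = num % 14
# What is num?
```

Trace (tracking num):
n = 4  # -> n = 4
num = n ** 2  # -> num = 16
value = num % 14  # -> value = 2

Answer: 16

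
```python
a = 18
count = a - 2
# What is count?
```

Answer: 16

Derivation:
Trace (tracking count):
a = 18  # -> a = 18
count = a - 2  # -> count = 16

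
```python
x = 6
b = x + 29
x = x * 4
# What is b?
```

Trace (tracking b):
x = 6  # -> x = 6
b = x + 29  # -> b = 35
x = x * 4  # -> x = 24

Answer: 35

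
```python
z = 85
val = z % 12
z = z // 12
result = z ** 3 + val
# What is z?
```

Answer: 7

Derivation:
Trace (tracking z):
z = 85  # -> z = 85
val = z % 12  # -> val = 1
z = z // 12  # -> z = 7
result = z ** 3 + val  # -> result = 344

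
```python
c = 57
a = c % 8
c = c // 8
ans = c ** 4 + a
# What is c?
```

Answer: 7

Derivation:
Trace (tracking c):
c = 57  # -> c = 57
a = c % 8  # -> a = 1
c = c // 8  # -> c = 7
ans = c ** 4 + a  # -> ans = 2402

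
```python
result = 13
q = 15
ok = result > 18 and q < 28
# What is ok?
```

Answer: False

Derivation:
Trace (tracking ok):
result = 13  # -> result = 13
q = 15  # -> q = 15
ok = result > 18 and q < 28  # -> ok = False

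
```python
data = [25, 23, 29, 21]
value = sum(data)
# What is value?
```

Trace (tracking value):
data = [25, 23, 29, 21]  # -> data = [25, 23, 29, 21]
value = sum(data)  # -> value = 98

Answer: 98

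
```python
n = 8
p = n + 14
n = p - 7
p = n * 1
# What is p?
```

Answer: 15

Derivation:
Trace (tracking p):
n = 8  # -> n = 8
p = n + 14  # -> p = 22
n = p - 7  # -> n = 15
p = n * 1  # -> p = 15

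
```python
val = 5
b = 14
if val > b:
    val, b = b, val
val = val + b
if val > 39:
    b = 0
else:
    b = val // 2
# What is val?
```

Answer: 19

Derivation:
Trace (tracking val):
val = 5  # -> val = 5
b = 14  # -> b = 14
if val > b:  # condition is False
val = val + b  # -> val = 19
if val > 39:  # condition is False
else:
    b = val // 2  # -> b = 9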